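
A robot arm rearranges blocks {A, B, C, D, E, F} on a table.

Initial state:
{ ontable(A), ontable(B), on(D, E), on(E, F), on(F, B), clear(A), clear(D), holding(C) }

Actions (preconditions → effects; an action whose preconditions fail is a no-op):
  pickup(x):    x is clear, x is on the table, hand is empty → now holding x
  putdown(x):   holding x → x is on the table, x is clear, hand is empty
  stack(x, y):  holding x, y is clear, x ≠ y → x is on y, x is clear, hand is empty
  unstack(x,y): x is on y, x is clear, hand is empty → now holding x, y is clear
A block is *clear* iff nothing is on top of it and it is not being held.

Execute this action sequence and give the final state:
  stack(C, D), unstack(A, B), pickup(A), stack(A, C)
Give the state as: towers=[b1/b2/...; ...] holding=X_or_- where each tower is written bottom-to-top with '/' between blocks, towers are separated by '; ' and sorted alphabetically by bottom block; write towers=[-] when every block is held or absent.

step 1 (stack(C, D)): towers=[A; B/F/E/D/C] holding=-
step 2 (unstack(A, B)) [no-op]: towers=[A; B/F/E/D/C] holding=-
step 3 (pickup(A)): towers=[B/F/E/D/C] holding=A
step 4 (stack(A, C)): towers=[B/F/E/D/C/A] holding=-

towers=[B/F/E/D/C/A] holding=-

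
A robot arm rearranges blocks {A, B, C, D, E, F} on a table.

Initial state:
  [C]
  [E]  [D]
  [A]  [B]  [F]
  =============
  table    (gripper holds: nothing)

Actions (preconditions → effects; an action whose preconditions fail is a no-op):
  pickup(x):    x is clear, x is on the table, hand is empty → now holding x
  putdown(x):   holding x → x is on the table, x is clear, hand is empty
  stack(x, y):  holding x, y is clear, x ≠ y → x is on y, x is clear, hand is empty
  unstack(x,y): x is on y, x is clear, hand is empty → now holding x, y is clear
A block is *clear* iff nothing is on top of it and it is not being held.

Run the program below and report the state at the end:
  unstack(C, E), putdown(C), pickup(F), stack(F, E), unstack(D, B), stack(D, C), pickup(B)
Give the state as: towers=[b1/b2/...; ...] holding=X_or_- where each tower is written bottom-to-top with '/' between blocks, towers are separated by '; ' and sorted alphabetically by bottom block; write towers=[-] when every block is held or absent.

towers=[A/E/F; C/D] holding=B

step 1 (unstack(C, E)): towers=[A/E; B/D; F] holding=C
step 2 (putdown(C)): towers=[A/E; B/D; C; F] holding=-
step 3 (pickup(F)): towers=[A/E; B/D; C] holding=F
step 4 (stack(F, E)): towers=[A/E/F; B/D; C] holding=-
step 5 (unstack(D, B)): towers=[A/E/F; B; C] holding=D
step 6 (stack(D, C)): towers=[A/E/F; B; C/D] holding=-
step 7 (pickup(B)): towers=[A/E/F; C/D] holding=B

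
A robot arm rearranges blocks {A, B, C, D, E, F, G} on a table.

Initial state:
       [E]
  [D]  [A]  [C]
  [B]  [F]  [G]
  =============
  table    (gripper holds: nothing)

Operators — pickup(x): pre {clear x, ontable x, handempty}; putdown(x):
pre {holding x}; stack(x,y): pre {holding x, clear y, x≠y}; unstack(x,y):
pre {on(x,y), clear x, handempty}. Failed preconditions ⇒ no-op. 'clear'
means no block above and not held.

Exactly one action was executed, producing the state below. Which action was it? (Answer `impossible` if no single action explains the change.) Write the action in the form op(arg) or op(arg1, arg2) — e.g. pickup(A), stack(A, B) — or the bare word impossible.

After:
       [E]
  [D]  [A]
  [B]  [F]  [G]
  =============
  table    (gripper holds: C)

unstack(C, G)

target: towers=[B/D; F/A/E; G] holding=C
     unstack(D, B) → towers=[B; F/A/E; G/C] holding=D
     unstack(E, A) → towers=[B/D; F/A; G/C] holding=E
     unstack(C, G) → towers=[B/D; F/A/E; G] holding=C  ← match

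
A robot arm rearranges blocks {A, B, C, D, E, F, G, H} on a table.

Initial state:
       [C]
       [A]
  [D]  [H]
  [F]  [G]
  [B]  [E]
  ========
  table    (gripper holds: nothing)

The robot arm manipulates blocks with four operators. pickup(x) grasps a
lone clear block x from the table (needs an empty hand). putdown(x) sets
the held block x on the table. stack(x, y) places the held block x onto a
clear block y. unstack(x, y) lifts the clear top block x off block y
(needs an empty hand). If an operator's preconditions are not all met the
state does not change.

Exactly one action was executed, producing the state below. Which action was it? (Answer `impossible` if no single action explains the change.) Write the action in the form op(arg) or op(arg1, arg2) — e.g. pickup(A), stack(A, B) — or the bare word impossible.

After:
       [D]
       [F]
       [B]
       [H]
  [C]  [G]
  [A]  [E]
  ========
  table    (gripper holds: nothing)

impossible

target: towers=[A/C; E/G/H/B/F/D] holding=-
     unstack(D, F) → towers=[B/F; E/G/H/A/C] holding=D
     unstack(C, A) → towers=[B/F/D; E/G/H/A] holding=C
none of the 2 applicable actions match → impossible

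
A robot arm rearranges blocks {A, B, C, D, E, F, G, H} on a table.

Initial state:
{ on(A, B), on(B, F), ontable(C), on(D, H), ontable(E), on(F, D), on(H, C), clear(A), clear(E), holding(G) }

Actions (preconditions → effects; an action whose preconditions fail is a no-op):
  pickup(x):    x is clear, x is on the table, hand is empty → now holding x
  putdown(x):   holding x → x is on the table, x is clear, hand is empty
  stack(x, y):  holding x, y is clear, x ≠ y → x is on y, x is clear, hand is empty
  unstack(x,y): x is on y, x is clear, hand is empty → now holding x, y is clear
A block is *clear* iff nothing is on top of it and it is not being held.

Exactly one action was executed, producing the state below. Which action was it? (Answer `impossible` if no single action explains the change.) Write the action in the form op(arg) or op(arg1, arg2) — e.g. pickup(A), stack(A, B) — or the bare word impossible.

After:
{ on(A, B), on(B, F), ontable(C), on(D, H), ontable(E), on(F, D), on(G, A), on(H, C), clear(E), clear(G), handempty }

target: towers=[C/H/D/F/B/A/G; E] holding=-
        putdown(G) → towers=[C/H/D/F/B/A; E; G] holding=-
       stack(G, A) → towers=[C/H/D/F/B/A/G; E] holding=-  ← match
       stack(G, E) → towers=[C/H/D/F/B/A; E/G] holding=-

stack(G, A)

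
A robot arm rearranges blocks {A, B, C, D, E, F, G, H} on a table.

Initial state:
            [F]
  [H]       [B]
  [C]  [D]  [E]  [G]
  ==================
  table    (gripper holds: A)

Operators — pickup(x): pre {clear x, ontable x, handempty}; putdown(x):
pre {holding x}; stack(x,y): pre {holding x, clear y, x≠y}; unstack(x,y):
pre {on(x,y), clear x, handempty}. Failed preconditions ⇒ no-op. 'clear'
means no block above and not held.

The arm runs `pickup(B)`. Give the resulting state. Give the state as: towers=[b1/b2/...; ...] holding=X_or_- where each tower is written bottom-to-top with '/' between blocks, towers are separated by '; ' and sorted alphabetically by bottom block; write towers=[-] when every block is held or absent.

before: towers=[C/H; D; E/B/F; G] holding=A
pre[pickup(B)]: clear(B) no, ontable(B) no, handempty no
clear(B), ontable(B), handempty unmet → pickup(B) is a no-op
after:  towers=[C/H; D; E/B/F; G] holding=A

towers=[C/H; D; E/B/F; G] holding=A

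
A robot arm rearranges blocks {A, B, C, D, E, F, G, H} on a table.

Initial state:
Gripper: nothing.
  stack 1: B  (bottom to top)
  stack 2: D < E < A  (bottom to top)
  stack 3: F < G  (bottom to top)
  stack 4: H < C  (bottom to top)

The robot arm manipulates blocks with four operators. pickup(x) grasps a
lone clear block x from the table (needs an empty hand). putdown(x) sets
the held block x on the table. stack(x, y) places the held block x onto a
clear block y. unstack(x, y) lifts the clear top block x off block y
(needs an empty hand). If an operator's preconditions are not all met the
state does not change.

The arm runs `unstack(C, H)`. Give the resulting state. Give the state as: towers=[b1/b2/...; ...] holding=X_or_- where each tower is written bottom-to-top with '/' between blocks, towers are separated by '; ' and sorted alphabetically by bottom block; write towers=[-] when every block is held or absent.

before: towers=[B; D/E/A; F/G; H/C] holding=-
pre[unstack(C, H)]: on(C,H) ✓, clear(C) ✓, handempty ✓
all met → apply unstack(C, H)
after:  towers=[B; D/E/A; F/G; H] holding=C

towers=[B; D/E/A; F/G; H] holding=C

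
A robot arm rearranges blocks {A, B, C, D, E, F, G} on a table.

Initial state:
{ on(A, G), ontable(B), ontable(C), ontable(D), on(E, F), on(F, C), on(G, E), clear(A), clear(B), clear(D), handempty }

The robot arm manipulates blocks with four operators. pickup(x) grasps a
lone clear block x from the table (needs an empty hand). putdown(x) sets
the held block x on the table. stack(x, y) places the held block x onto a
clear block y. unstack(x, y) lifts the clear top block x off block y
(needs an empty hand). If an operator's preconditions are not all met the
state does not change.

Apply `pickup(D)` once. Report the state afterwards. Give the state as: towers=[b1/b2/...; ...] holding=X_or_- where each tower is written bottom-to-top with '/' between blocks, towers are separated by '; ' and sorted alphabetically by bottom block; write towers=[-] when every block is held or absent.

towers=[B; C/F/E/G/A] holding=D

before: towers=[B; C/F/E/G/A; D] holding=-
pre[pickup(D)]: clear(D) ok, ontable(D) ok, handempty ok
all met → apply pickup(D)
after:  towers=[B; C/F/E/G/A] holding=D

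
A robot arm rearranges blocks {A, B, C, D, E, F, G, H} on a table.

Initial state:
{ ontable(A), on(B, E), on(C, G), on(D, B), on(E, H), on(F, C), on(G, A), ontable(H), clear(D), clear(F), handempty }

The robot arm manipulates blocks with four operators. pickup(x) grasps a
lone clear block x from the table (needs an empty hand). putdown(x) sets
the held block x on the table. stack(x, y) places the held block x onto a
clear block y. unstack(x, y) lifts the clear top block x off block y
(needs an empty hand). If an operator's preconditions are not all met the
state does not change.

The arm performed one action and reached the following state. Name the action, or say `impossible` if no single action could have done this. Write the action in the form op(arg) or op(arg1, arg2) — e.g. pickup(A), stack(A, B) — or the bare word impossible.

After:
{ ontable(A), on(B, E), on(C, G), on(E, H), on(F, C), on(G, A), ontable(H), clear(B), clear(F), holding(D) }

target: towers=[A/G/C/F; H/E/B] holding=D
     unstack(F, C) → towers=[A/G/C; H/E/B/D] holding=F
     unstack(D, B) → towers=[A/G/C/F; H/E/B] holding=D  ← match

unstack(D, B)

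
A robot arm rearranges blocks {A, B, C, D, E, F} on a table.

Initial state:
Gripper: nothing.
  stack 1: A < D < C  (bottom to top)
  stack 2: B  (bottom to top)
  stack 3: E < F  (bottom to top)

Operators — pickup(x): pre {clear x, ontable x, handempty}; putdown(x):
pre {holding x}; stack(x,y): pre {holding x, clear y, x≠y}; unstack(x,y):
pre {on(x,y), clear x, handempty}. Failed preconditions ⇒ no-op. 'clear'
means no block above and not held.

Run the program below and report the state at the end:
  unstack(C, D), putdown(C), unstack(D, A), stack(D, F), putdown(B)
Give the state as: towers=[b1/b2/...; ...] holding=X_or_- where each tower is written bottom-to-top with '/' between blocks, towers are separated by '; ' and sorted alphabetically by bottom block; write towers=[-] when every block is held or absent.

step 1 (unstack(C, D)): towers=[A/D; B; E/F] holding=C
step 2 (putdown(C)): towers=[A/D; B; C; E/F] holding=-
step 3 (unstack(D, A)): towers=[A; B; C; E/F] holding=D
step 4 (stack(D, F)): towers=[A; B; C; E/F/D] holding=-
step 5 (putdown(B)) [no-op]: towers=[A; B; C; E/F/D] holding=-

towers=[A; B; C; E/F/D] holding=-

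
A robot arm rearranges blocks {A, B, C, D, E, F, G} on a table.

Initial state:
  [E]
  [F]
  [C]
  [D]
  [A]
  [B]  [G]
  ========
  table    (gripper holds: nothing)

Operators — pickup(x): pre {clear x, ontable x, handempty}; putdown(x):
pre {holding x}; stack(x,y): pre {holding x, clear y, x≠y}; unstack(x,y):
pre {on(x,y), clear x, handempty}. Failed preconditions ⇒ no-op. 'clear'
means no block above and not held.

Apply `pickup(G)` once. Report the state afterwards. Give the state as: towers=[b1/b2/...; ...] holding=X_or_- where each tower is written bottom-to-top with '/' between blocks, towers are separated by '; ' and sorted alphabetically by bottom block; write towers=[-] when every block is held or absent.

before: towers=[B/A/D/C/F/E; G] holding=-
pre[pickup(G)]: clear(G) ok, ontable(G) ok, handempty ok
all met → apply pickup(G)
after:  towers=[B/A/D/C/F/E] holding=G

towers=[B/A/D/C/F/E] holding=G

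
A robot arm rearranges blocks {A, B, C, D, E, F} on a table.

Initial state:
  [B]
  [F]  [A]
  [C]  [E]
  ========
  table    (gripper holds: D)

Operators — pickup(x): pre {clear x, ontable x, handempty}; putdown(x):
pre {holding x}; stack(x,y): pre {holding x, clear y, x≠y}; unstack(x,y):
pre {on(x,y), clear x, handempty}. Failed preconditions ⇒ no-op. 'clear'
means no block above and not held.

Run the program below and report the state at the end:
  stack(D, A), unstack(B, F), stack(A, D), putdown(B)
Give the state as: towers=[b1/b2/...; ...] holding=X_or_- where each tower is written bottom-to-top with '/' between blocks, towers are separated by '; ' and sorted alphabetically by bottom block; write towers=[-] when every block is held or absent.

towers=[B; C/F; E/A/D] holding=-

step 1 (stack(D, A)): towers=[C/F/B; E/A/D] holding=-
step 2 (unstack(B, F)): towers=[C/F; E/A/D] holding=B
step 3 (stack(A, D)) [no-op]: towers=[C/F; E/A/D] holding=B
step 4 (putdown(B)): towers=[B; C/F; E/A/D] holding=-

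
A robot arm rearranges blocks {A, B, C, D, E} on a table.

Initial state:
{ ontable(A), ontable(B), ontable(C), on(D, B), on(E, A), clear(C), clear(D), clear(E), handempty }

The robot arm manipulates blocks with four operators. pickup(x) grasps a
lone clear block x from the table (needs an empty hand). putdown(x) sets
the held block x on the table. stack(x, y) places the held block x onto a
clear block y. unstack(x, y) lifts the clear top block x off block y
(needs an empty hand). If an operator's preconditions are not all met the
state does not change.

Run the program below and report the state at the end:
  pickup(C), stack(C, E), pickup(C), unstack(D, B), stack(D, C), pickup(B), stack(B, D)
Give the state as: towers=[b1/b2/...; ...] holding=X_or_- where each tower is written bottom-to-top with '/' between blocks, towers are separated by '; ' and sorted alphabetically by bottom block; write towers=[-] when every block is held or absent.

towers=[A/E/C/D/B] holding=-

step 1 (pickup(C)): towers=[A/E; B/D] holding=C
step 2 (stack(C, E)): towers=[A/E/C; B/D] holding=-
step 3 (pickup(C)) [no-op]: towers=[A/E/C; B/D] holding=-
step 4 (unstack(D, B)): towers=[A/E/C; B] holding=D
step 5 (stack(D, C)): towers=[A/E/C/D; B] holding=-
step 6 (pickup(B)): towers=[A/E/C/D] holding=B
step 7 (stack(B, D)): towers=[A/E/C/D/B] holding=-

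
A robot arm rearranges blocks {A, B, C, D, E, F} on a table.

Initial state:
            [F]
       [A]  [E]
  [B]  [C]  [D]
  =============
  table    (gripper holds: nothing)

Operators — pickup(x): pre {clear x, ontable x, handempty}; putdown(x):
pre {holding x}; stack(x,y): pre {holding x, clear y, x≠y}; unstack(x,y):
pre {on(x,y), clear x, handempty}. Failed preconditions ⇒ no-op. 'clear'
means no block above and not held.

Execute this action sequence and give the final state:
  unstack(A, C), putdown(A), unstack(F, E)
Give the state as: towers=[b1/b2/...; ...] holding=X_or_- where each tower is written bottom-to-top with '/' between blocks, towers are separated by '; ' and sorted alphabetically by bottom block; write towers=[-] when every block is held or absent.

towers=[A; B; C; D/E] holding=F

step 1 (unstack(A, C)): towers=[B; C; D/E/F] holding=A
step 2 (putdown(A)): towers=[A; B; C; D/E/F] holding=-
step 3 (unstack(F, E)): towers=[A; B; C; D/E] holding=F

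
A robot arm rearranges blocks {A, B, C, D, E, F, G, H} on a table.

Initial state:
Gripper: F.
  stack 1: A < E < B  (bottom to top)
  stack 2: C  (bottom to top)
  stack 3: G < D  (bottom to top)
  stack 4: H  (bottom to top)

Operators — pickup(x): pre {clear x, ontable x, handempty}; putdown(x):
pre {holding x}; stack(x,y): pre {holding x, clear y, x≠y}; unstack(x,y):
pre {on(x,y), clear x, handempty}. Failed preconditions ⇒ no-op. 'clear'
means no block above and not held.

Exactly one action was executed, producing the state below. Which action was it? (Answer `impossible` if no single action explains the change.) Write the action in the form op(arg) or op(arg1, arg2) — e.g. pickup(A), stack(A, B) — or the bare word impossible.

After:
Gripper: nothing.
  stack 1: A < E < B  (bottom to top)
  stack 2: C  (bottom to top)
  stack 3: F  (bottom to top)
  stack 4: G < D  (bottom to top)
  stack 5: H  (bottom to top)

putdown(F)

target: towers=[A/E/B; C; F; G/D; H] holding=-
        putdown(F) → towers=[A/E/B; C; F; G/D; H] holding=-  ← match
       stack(F, H) → towers=[A/E/B; C; G/D; H/F] holding=-
       stack(F, B) → towers=[A/E/B/F; C; G/D; H] holding=-
       stack(F, D) → towers=[A/E/B; C; G/D/F; H] holding=-
       stack(F, C) → towers=[A/E/B; C/F; G/D; H] holding=-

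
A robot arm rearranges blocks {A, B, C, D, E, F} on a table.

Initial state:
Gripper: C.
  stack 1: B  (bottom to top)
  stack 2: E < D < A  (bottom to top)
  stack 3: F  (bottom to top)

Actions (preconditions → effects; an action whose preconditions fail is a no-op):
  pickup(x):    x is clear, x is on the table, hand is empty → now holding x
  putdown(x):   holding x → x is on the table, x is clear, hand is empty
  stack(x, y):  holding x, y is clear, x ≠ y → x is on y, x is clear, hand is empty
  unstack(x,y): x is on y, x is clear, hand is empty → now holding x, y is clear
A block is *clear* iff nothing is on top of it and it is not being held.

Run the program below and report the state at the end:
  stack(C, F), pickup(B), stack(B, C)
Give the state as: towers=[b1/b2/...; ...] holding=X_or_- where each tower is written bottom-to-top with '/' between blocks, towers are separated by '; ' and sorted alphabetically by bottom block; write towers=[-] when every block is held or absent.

towers=[E/D/A; F/C/B] holding=-

step 1 (stack(C, F)): towers=[B; E/D/A; F/C] holding=-
step 2 (pickup(B)): towers=[E/D/A; F/C] holding=B
step 3 (stack(B, C)): towers=[E/D/A; F/C/B] holding=-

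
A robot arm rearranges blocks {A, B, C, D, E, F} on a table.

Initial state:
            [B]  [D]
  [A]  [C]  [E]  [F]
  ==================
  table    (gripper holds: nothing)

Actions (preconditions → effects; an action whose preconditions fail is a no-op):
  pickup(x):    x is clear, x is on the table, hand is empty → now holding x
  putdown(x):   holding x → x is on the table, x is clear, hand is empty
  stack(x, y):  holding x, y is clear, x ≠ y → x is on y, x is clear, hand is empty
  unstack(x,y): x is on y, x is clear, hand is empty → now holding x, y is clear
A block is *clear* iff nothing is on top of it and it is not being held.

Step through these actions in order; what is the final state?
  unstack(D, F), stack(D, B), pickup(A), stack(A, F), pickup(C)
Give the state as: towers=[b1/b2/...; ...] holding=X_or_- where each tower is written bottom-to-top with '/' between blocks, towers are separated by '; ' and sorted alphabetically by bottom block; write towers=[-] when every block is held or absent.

towers=[E/B/D; F/A] holding=C

step 1 (unstack(D, F)): towers=[A; C; E/B; F] holding=D
step 2 (stack(D, B)): towers=[A; C; E/B/D; F] holding=-
step 3 (pickup(A)): towers=[C; E/B/D; F] holding=A
step 4 (stack(A, F)): towers=[C; E/B/D; F/A] holding=-
step 5 (pickup(C)): towers=[E/B/D; F/A] holding=C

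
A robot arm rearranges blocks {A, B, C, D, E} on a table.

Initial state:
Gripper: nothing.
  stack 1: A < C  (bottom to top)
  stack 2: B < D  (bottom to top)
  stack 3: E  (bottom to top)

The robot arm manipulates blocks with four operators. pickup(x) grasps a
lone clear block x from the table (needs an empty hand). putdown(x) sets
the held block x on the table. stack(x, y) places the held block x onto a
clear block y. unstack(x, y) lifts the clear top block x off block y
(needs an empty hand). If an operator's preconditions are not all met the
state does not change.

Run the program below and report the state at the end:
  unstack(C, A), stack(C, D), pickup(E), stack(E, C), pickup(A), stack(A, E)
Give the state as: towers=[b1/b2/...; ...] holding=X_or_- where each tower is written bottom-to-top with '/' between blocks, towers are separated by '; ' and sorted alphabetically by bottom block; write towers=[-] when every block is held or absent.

step 1 (unstack(C, A)): towers=[A; B/D; E] holding=C
step 2 (stack(C, D)): towers=[A; B/D/C; E] holding=-
step 3 (pickup(E)): towers=[A; B/D/C] holding=E
step 4 (stack(E, C)): towers=[A; B/D/C/E] holding=-
step 5 (pickup(A)): towers=[B/D/C/E] holding=A
step 6 (stack(A, E)): towers=[B/D/C/E/A] holding=-

towers=[B/D/C/E/A] holding=-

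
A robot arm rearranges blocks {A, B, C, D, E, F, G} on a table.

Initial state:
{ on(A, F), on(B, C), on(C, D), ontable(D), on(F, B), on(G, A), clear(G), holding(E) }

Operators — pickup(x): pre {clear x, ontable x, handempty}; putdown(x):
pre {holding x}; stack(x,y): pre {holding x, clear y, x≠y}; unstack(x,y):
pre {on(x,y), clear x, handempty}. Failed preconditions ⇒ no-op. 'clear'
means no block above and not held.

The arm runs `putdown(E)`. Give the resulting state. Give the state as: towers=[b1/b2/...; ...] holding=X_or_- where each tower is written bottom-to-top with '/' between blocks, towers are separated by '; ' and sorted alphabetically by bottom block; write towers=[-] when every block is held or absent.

towers=[D/C/B/F/A/G; E] holding=-

before: towers=[D/C/B/F/A/G] holding=E
pre[putdown(E)]: holding(E) ✓
all met → apply putdown(E)
after:  towers=[D/C/B/F/A/G; E] holding=-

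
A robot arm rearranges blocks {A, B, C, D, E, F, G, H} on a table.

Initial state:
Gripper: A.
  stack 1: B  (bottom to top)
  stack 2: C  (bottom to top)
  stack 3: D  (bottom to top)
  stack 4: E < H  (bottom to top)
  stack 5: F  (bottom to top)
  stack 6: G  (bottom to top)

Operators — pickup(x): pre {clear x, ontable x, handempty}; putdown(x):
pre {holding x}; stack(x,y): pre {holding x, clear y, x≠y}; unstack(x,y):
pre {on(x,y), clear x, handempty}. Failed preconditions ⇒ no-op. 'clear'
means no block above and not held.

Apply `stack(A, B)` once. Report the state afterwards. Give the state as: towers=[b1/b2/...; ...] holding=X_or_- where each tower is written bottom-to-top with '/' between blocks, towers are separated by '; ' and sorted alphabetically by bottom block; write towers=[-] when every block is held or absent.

towers=[B/A; C; D; E/H; F; G] holding=-

before: towers=[B; C; D; E/H; F; G] holding=A
pre[stack(A, B)]: holding(A) ok, clear(B) ok, A≠B ok
all met → apply stack(A, B)
after:  towers=[B/A; C; D; E/H; F; G] holding=-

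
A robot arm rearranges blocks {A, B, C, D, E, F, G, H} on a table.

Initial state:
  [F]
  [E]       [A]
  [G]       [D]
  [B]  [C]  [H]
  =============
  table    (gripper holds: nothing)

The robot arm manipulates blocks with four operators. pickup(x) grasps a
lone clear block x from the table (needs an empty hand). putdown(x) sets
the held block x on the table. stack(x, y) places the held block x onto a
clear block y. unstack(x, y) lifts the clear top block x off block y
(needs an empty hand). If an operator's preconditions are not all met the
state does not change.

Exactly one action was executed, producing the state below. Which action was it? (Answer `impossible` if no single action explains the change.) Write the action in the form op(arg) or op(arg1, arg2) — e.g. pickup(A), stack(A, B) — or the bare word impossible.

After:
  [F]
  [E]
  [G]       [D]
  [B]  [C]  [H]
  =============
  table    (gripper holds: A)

unstack(A, D)

target: towers=[B/G/E/F; C; H/D] holding=A
     unstack(A, D) → towers=[B/G/E/F; C; H/D] holding=A  ← match
     unstack(F, E) → towers=[B/G/E; C; H/D/A] holding=F
         pickup(C) → towers=[B/G/E/F; H/D/A] holding=C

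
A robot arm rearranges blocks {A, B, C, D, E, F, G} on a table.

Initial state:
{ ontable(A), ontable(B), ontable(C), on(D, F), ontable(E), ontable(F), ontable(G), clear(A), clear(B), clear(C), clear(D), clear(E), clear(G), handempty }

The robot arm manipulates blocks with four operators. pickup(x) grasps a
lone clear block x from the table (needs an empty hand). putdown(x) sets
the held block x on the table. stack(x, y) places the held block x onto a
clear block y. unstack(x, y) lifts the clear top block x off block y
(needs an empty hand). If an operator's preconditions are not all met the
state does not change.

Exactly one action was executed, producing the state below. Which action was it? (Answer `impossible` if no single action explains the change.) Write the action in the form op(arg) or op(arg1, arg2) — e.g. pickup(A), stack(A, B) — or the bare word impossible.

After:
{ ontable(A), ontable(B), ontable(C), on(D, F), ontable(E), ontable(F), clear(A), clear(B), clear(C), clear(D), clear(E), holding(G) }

pickup(G)

target: towers=[A; B; C; E; F/D] holding=G
         pickup(B) → towers=[A; C; E; F/D; G] holding=B
         pickup(G) → towers=[A; B; C; E; F/D] holding=G  ← match
     unstack(D, F) → towers=[A; B; C; E; F; G] holding=D
         pickup(A) → towers=[B; C; E; F/D; G] holding=A
         pickup(E) → towers=[A; B; C; F/D; G] holding=E
         pickup(C) → towers=[A; B; E; F/D; G] holding=C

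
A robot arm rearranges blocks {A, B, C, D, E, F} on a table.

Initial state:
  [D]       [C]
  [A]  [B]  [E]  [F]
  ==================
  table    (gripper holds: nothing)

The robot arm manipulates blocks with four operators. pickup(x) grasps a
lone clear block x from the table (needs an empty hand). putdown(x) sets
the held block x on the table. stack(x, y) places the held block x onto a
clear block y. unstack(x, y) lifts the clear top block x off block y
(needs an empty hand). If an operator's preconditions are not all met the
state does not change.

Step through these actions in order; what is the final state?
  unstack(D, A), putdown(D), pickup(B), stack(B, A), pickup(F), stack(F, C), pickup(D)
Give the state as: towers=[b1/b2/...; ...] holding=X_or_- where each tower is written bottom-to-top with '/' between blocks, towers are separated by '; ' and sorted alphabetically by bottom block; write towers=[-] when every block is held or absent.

step 1 (unstack(D, A)): towers=[A; B; E/C; F] holding=D
step 2 (putdown(D)): towers=[A; B; D; E/C; F] holding=-
step 3 (pickup(B)): towers=[A; D; E/C; F] holding=B
step 4 (stack(B, A)): towers=[A/B; D; E/C; F] holding=-
step 5 (pickup(F)): towers=[A/B; D; E/C] holding=F
step 6 (stack(F, C)): towers=[A/B; D; E/C/F] holding=-
step 7 (pickup(D)): towers=[A/B; E/C/F] holding=D

towers=[A/B; E/C/F] holding=D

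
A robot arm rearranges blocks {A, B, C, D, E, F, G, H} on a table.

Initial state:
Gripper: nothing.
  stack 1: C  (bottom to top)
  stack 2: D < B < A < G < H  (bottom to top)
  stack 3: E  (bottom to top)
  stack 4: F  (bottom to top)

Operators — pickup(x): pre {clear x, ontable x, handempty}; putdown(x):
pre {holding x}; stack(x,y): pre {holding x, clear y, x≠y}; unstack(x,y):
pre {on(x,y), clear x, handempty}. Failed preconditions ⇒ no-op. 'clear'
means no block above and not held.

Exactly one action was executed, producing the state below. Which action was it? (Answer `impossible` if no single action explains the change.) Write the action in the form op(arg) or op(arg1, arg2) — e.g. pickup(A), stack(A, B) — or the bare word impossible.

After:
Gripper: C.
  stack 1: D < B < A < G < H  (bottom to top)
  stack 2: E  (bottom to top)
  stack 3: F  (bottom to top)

pickup(C)

target: towers=[D/B/A/G/H; E; F] holding=C
         pickup(E) → towers=[C; D/B/A/G/H; F] holding=E
     unstack(H, G) → towers=[C; D/B/A/G; E; F] holding=H
         pickup(F) → towers=[C; D/B/A/G/H; E] holding=F
         pickup(C) → towers=[D/B/A/G/H; E; F] holding=C  ← match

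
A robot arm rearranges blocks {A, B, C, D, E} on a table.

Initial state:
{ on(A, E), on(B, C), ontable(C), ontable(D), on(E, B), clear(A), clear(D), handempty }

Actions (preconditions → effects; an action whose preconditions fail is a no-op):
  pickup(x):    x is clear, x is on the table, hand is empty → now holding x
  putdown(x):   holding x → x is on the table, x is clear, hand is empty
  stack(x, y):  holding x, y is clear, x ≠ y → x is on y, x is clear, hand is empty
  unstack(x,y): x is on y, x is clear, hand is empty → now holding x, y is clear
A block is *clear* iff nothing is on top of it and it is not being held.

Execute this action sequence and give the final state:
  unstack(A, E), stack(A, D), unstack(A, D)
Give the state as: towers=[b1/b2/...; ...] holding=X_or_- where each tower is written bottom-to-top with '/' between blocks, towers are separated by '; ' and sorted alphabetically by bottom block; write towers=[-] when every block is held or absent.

step 1 (unstack(A, E)): towers=[C/B/E; D] holding=A
step 2 (stack(A, D)): towers=[C/B/E; D/A] holding=-
step 3 (unstack(A, D)): towers=[C/B/E; D] holding=A

towers=[C/B/E; D] holding=A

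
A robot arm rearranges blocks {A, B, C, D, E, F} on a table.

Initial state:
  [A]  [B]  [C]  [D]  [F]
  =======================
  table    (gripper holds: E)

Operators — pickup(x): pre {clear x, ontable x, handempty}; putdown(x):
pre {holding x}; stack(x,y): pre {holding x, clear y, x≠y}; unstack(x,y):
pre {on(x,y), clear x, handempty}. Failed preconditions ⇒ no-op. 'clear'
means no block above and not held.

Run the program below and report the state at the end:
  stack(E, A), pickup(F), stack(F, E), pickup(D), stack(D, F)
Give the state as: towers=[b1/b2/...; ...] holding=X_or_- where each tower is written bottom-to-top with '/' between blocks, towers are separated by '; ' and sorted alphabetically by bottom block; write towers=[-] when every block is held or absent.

towers=[A/E/F/D; B; C] holding=-

step 1 (stack(E, A)): towers=[A/E; B; C; D; F] holding=-
step 2 (pickup(F)): towers=[A/E; B; C; D] holding=F
step 3 (stack(F, E)): towers=[A/E/F; B; C; D] holding=-
step 4 (pickup(D)): towers=[A/E/F; B; C] holding=D
step 5 (stack(D, F)): towers=[A/E/F/D; B; C] holding=-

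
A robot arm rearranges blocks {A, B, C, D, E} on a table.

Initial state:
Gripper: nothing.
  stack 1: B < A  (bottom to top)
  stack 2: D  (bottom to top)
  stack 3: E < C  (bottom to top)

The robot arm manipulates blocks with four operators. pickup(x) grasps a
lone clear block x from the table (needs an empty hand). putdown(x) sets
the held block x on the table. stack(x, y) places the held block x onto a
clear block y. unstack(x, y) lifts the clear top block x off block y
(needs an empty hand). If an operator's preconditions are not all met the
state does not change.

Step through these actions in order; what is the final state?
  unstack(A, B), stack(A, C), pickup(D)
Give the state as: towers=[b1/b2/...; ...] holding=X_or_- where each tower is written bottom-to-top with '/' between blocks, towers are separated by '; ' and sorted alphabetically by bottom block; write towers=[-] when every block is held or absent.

step 1 (unstack(A, B)): towers=[B; D; E/C] holding=A
step 2 (stack(A, C)): towers=[B; D; E/C/A] holding=-
step 3 (pickup(D)): towers=[B; E/C/A] holding=D

towers=[B; E/C/A] holding=D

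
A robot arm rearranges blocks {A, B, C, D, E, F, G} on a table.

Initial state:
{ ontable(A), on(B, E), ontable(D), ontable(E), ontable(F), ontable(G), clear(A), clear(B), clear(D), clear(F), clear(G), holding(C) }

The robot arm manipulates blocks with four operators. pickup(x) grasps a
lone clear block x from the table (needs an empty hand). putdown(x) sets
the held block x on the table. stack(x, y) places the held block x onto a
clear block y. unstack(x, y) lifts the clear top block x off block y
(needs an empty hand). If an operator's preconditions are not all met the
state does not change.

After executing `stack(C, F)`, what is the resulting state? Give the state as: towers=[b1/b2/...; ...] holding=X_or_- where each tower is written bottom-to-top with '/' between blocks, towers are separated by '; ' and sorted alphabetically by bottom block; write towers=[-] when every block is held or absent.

towers=[A; D; E/B; F/C; G] holding=-

before: towers=[A; D; E/B; F; G] holding=C
pre[stack(C, F)]: holding(C) ✓, clear(F) ✓, C≠F ✓
all met → apply stack(C, F)
after:  towers=[A; D; E/B; F/C; G] holding=-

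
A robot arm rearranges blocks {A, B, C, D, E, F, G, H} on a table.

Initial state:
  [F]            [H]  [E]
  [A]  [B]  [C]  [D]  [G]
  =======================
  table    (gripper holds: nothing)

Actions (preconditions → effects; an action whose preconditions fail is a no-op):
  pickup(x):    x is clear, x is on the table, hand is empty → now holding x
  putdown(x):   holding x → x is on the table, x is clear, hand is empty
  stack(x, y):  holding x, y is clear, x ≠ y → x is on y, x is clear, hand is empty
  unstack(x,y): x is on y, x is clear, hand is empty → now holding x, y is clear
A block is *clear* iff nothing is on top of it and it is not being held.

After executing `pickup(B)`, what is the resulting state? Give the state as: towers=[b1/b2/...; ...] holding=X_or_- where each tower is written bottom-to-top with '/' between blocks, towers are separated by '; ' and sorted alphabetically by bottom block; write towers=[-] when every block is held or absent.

towers=[A/F; C; D/H; G/E] holding=B

before: towers=[A/F; B; C; D/H; G/E] holding=-
pre[pickup(B)]: clear(B) ok, ontable(B) ok, handempty ok
all met → apply pickup(B)
after:  towers=[A/F; C; D/H; G/E] holding=B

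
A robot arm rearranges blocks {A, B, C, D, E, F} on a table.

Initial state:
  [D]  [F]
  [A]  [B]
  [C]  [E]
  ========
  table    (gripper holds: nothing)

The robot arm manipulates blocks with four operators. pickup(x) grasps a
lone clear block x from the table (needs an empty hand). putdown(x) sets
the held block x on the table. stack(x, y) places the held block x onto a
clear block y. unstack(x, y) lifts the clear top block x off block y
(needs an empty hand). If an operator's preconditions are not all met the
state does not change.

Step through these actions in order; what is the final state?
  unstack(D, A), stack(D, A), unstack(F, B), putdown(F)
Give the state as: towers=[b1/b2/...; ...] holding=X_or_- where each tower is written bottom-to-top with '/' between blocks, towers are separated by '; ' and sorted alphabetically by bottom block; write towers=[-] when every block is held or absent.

step 1 (unstack(D, A)): towers=[C/A; E/B/F] holding=D
step 2 (stack(D, A)): towers=[C/A/D; E/B/F] holding=-
step 3 (unstack(F, B)): towers=[C/A/D; E/B] holding=F
step 4 (putdown(F)): towers=[C/A/D; E/B; F] holding=-

towers=[C/A/D; E/B; F] holding=-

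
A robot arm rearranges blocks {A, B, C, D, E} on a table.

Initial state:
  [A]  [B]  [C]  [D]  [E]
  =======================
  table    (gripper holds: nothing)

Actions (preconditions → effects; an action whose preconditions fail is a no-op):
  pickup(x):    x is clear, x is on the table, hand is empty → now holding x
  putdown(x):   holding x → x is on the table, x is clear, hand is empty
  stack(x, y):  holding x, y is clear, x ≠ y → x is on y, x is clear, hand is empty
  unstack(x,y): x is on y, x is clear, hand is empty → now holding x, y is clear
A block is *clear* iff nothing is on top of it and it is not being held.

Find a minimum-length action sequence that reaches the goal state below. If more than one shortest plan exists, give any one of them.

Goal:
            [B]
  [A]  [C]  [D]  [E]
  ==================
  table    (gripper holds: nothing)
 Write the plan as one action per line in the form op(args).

pickup(B)
stack(B, D)

step 1 (pickup(B)): towers=[A; C; D; E] holding=B
step 2 (stack(B, D)): towers=[A; C; D/B; E] holding=-
goal check: towers=[A; C; D/B; E] holding=- — reached (length 2, optimal by BFS)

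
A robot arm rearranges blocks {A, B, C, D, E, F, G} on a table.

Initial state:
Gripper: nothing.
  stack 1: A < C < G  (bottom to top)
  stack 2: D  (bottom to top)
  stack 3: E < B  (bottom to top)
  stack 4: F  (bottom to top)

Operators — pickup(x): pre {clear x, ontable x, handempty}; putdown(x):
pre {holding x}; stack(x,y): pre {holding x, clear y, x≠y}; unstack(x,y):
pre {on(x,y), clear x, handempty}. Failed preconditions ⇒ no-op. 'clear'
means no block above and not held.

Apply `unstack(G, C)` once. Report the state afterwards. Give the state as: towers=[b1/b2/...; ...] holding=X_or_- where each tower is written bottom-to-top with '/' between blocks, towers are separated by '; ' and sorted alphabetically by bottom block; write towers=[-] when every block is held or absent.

towers=[A/C; D; E/B; F] holding=G

before: towers=[A/C/G; D; E/B; F] holding=-
pre[unstack(G, C)]: on(G,C) yes, clear(G) yes, handempty yes
all met → apply unstack(G, C)
after:  towers=[A/C; D; E/B; F] holding=G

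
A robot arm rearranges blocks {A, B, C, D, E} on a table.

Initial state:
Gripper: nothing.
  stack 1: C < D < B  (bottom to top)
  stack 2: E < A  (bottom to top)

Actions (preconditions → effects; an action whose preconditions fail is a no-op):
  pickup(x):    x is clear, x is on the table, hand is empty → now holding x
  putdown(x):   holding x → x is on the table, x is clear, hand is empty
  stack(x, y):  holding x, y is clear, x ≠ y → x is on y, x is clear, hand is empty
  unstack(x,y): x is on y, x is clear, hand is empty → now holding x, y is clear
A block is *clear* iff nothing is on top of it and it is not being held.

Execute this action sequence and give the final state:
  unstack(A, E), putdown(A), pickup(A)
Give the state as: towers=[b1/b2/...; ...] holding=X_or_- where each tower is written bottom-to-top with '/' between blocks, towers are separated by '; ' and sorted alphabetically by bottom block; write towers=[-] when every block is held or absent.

towers=[C/D/B; E] holding=A

step 1 (unstack(A, E)): towers=[C/D/B; E] holding=A
step 2 (putdown(A)): towers=[A; C/D/B; E] holding=-
step 3 (pickup(A)): towers=[C/D/B; E] holding=A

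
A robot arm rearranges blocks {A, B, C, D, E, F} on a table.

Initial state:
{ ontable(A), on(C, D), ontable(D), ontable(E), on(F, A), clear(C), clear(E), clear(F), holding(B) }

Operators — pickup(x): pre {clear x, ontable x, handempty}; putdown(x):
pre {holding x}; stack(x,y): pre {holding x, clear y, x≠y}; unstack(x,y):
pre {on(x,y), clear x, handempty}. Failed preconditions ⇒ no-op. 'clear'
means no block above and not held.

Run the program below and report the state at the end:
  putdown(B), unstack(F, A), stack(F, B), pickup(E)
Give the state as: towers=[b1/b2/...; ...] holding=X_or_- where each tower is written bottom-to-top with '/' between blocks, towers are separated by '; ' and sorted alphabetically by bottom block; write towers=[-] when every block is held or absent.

step 1 (putdown(B)): towers=[A/F; B; D/C; E] holding=-
step 2 (unstack(F, A)): towers=[A; B; D/C; E] holding=F
step 3 (stack(F, B)): towers=[A; B/F; D/C; E] holding=-
step 4 (pickup(E)): towers=[A; B/F; D/C] holding=E

towers=[A; B/F; D/C] holding=E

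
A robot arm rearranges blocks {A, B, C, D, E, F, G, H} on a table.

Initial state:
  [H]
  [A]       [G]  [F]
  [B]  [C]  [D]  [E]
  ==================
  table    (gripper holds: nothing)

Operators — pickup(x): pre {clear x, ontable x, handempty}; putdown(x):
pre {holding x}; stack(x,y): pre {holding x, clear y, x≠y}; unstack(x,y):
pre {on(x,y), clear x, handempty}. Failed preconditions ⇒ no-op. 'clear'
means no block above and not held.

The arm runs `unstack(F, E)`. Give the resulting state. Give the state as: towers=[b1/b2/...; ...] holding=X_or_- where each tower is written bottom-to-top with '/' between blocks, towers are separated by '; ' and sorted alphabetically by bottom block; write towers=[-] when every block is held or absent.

before: towers=[B/A/H; C; D/G; E/F] holding=-
pre[unstack(F, E)]: on(F,E) ok, clear(F) ok, handempty ok
all met → apply unstack(F, E)
after:  towers=[B/A/H; C; D/G; E] holding=F

towers=[B/A/H; C; D/G; E] holding=F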